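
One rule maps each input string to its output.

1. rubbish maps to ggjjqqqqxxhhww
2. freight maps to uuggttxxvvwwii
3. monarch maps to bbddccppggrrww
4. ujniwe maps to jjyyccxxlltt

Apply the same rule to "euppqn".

Rule — double every character, then shift every letter 11 places backward in the alphabet (wrapping around).
Working it through for "euppqn": intermediate "eeuuppppqqnn", final "ttjjeeeeffcc".

ttjjeeeeffcc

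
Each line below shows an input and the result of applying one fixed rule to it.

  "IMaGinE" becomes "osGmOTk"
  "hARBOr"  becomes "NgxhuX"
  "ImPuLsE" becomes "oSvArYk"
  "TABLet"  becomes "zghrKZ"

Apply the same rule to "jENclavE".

PktIRGBk

In each case the input is transformed by: shift every letter 6 places forward in the alphabet (wrapping around), then flip the case of every letter.
Starting from "jENclavE": after the first operation, "pKTirgbK"; after the second, "PktIRGBk".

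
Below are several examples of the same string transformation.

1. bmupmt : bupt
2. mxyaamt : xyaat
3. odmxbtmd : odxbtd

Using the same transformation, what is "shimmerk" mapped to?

shierk

What's happening: remove every "m".
So "shimmerk" becomes "shierk".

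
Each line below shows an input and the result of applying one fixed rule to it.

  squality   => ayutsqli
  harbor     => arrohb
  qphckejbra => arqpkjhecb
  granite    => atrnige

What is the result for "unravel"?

What's happening: sort the characters into reverse alphabetical order, then move the last character to the front.
Starting from "unravel": after the first operation, "vurnlea"; after the second, "avurnle".

avurnle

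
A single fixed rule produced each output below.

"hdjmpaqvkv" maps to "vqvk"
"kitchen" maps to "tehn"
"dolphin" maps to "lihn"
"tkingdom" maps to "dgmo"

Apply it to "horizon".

The transformation: swap each adjacent pair of characters (1↔2, 3↔4, ...), then keep only the last 4 characters.
For "horizon", step one produces "ohirozn"; step two turns that into "rozn".
(Check on "tkingdom": → "ktnidgmo" → "dgmo" ✓)

rozn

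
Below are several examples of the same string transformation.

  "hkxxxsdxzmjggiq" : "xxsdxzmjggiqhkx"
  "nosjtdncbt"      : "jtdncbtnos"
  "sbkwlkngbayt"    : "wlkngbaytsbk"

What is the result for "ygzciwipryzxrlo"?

What's happening: move the first 3 characters to the end (rotate left by 3).
Applying that to "ygzciwipryzxrlo" gives "ciwipryzxrloygz".

ciwipryzxrloygz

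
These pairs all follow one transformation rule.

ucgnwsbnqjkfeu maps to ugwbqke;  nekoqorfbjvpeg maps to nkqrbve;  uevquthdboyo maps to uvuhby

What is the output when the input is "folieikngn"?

The transformation: keep every other character starting from the first (positions 1st, 3rd, 5th, ...).
"folieikngn" → "flekg".

flekg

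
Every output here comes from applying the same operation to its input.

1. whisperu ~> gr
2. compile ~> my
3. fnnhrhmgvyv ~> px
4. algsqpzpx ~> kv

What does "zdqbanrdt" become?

What's happening: shift every letter 10 places forward in the alphabet (wrapping around), then keep only the first 2 characters.
Doing the same to "zdqbanrdt": "jn".

jn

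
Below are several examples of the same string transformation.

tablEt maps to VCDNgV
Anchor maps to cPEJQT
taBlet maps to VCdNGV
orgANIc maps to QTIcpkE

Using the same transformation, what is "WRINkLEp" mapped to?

ytkpMngR

The pattern: shift every letter 2 places forward in the alphabet (wrapping around), then flip the case of every letter.
Applying both steps to "WRINkLEp": "YTKPmNGr", then "ytkpMngR".
(Check on "Anchor": → "Cpejqt" → "cPEJQT" ✓)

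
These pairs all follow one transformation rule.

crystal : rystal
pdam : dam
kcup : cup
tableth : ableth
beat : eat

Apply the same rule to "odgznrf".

In each case the input is transformed by: delete the first character.
"odgznrf" → "dgznrf".

dgznrf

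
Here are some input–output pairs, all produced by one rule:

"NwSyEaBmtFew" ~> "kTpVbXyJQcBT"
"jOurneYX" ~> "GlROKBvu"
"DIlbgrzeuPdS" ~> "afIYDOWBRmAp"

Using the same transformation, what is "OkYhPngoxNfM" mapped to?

lHvEmKDLUkCj

In each case the input is transformed by: shift every letter 3 places backward in the alphabet (wrapping around), then flip the case of every letter.
Applying both steps to "OkYhPngoxNfM": "LhVeMkdluKcJ", then "lHvEmKDLUkCj".
(Check on "NwSyEaBmtFew": → "KtPvBxYjqCbt" → "kTpVbXyJQcBT" ✓)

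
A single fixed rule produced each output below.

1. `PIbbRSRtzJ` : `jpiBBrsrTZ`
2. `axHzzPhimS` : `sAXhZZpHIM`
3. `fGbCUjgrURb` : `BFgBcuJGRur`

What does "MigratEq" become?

Rule — flip the case of every letter, then move the last character to the front.
Applying both steps to "MigratEq": "mIGRATeQ", then "QmIGRATe".
(Check on "fGbCUjgrURb": → "FgBcuJGRurB" → "BFgBcuJGRur" ✓)

QmIGRATe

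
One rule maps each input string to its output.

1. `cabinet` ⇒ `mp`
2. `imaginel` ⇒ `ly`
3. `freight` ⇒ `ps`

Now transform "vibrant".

my

Rule — keep one character in every 3, starting at position 3 (positions 3rd, 6th, 9th, ...), then shift every letter 11 places forward in the alphabet (wrapping around).
"vibrant" → "bn" → "my".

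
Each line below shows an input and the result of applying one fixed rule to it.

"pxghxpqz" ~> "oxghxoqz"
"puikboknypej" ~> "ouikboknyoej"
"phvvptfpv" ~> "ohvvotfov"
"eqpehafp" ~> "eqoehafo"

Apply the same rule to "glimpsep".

The rule is to replace every "p" with "o".
For "glimpsep" the result is "glimoseo".

glimoseo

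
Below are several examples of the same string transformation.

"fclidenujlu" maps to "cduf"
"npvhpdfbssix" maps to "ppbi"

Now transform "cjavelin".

In each case the input is transformed by: swap the first and last characters, then keep one character in every 3, starting at position 2 (positions 2nd, 5th, 8th, ...).
On "cjavelin": the first step gives "njavelic", and the second then gives "jec".

jec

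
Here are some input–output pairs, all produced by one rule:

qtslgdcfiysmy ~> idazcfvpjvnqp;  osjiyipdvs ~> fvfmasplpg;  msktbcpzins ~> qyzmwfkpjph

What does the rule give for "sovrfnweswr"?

ocktbptopls

What's happening: move the first 3 characters to the end (rotate left by 3), then shift every letter 3 places backward in the alphabet (wrapping around).
Applying both steps to "sovrfnweswr": "rfnweswrsov", then "ocktbptopls".
(Check on "osjiyipdvs": → "iyipdvsosj" → "fvfmasplpg" ✓)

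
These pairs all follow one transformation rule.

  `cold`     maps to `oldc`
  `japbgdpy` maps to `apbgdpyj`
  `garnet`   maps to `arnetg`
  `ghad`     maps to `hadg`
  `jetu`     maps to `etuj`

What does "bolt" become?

The pattern: move the first character to the end.
On "bolt" that produces "oltb".

oltb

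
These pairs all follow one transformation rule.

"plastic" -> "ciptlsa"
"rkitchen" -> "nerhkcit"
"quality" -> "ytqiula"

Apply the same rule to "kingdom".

mokdign

Looking at the pairs, the operation is to move the last character to the front, then take characters alternately from the front and the back (1st, last, 2nd, 2nd-last, ...).
"kingdom" → "mokdign".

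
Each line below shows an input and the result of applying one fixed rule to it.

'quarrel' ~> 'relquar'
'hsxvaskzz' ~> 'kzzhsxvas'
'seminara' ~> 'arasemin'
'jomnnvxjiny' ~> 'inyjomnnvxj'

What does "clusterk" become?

erkclust

Rule — move the last 3 characters to the front (rotate right by 3).
Doing the same to "clusterk": "erkclust".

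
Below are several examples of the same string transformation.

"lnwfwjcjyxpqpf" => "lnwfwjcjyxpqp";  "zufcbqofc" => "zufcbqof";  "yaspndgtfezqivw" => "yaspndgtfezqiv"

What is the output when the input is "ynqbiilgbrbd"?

ynqbiilgbrb

The rule is to delete the last character.
Doing the same to "ynqbiilgbrbd": "ynqbiilgbrb".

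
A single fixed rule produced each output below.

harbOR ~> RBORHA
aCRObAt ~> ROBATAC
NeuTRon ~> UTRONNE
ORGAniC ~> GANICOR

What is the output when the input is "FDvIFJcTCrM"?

Rule — move the first 2 characters to the end (rotate left by 2), then convert every letter to uppercase.
Starting from "FDvIFJcTCrM": after the first operation, "vIFJcTCrMFD"; after the second, "VIFJCTCRMFD".

VIFJCTCRMFD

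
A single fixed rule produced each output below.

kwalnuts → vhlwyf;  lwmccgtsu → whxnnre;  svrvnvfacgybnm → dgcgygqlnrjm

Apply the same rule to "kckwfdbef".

vnvhqom

The rule is to shift every letter 11 places forward in the alphabet (wrapping around), then delete the last 2 characters.
Starting from "kckwfdbef": after the first operation, "vnvhqompq"; after the second, "vnvhqom".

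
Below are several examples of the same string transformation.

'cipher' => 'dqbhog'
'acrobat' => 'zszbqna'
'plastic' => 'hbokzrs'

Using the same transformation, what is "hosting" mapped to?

mfgnrsh

Each output is the input with this applied: move the last 2 characters to the front (rotate right by 2), then shift every letter 1 place backward in the alphabet (wrapping around).
For "hosting", step one produces "nghosti"; step two turns that into "mfgnrsh".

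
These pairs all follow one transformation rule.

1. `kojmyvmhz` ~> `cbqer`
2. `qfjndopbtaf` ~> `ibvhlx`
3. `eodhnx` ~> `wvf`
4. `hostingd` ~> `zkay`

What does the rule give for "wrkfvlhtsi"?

The rule is to keep every other character starting from the first (positions 1st, 3rd, 5th, ...), then shift every letter 8 places backward in the alphabet (wrapping around).
Applying both steps to "wrkfvlhtsi": "wkvhs", then "ocnzk".
(Check on "qfjndopbtaf": → "qjdptf" → "ibvhlx" ✓)

ocnzk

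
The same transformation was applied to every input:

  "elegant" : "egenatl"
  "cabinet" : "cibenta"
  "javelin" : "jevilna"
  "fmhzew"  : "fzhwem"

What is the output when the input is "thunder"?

tnuedrh

In each case the input is transformed by: swap each adjacent pair of characters (1↔2, 3↔4, ...), then move the first character to the end.
Applying both steps to "thunder": "htnuedr", then "tnuedrh".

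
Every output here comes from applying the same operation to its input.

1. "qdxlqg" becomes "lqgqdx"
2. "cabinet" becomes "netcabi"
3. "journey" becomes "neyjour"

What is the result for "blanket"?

The transformation: move the last 3 characters to the front (rotate right by 3).
Doing the same to "blanket": "ketblan".

ketblan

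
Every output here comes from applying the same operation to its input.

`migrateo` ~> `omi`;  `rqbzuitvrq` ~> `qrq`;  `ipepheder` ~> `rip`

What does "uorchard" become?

duo

Looking at the pairs, the operation is to move the last character to the front, then keep only the first 3 characters.
For "uorchard", step one produces "duorchar"; step two turns that into "duo".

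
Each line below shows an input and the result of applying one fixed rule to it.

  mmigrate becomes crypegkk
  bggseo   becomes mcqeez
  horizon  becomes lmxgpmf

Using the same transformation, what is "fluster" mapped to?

Rule — shift every letter 2 places backward in the alphabet (wrapping around), then reverse the string.
"fluster" → "pcrqsjd".

pcrqsjd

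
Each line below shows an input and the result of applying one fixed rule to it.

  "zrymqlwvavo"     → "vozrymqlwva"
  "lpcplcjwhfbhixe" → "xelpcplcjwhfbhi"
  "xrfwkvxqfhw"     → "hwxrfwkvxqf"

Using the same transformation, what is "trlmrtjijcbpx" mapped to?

pxtrlmrtjijcb

What's happening: move the last 2 characters to the front (rotate right by 2).
On "trlmrtjijcbpx" that produces "pxtrlmrtjijcb".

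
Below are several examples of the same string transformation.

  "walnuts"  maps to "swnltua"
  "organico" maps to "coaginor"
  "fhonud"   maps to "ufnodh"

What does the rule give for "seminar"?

Rule — swap each adjacent pair of characters (1↔2, 3↔4, ...), then swap the first and last characters.
Working it through for "seminar": intermediate "esimanr", final "rsimane".
(Check on "fhonud": → "hfnodu" → "ufnodh" ✓)

rsimane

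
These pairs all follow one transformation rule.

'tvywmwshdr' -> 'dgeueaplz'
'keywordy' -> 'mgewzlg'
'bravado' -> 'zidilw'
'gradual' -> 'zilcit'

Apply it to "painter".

iqvbmz

In each case the input is transformed by: delete the first character, then shift every letter 8 places forward in the alphabet (wrapping around).
Starting from "painter": after the first operation, "ainter"; after the second, "iqvbmz".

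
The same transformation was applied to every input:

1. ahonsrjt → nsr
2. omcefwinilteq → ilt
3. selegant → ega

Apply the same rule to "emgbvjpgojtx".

goj

Each output is the input with this applied: delete the last 2 characters, then keep only the last 3 characters.
"emgbvjpgojtx" → "emgbvjpgoj" → "goj".
(Check on "selegant": → "selega" → "ega" ✓)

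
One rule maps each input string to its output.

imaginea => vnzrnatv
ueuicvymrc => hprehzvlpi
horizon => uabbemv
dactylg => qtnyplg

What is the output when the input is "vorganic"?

ipbveatn

The rule is to take characters alternately from the front and the back (1st, last, 2nd, 2nd-last, ...), then shift every letter 13 places forward in the alphabet (wrapping around) — i.e. ROT13.
Working it through for "vorganic": intermediate "vcoirnga", final "ipbveatn".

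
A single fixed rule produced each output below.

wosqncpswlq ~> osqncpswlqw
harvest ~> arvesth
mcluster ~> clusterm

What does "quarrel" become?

In each case the input is transformed by: move the first character to the end.
So "quarrel" becomes "uarrelq".

uarrelq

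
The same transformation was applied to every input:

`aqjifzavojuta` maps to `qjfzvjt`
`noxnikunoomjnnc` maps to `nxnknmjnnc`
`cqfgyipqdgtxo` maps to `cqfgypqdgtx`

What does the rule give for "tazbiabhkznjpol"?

tzbbhkznjpl

Rule — remove every vowel.
Doing the same to "tazbiabhkznjpol": "tzbbhkznjpl".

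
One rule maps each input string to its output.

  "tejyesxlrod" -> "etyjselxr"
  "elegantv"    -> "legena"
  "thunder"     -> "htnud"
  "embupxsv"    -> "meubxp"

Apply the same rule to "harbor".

ahbr

In each case the input is transformed by: delete the last 2 characters, then swap each adjacent pair of characters (1↔2, 3↔4, ...).
Working it through for "harbor": intermediate "harb", final "ahbr".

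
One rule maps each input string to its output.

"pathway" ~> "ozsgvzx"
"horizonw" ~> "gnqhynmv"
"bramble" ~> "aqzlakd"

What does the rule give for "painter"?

The rule is to shift every letter 1 place backward in the alphabet (wrapping around).
Applying that to "painter" gives "ozhmsdq".

ozhmsdq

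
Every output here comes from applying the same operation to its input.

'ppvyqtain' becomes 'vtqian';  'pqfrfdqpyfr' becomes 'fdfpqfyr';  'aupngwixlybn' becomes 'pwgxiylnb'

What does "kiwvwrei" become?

wrwie

Each output is the input with this applied: swap each adjacent pair of characters (1↔2, 3↔4, ...), then delete the first 3 characters.
For "kiwvwrei", step one produces "ikvwrwie"; step two turns that into "wrwie".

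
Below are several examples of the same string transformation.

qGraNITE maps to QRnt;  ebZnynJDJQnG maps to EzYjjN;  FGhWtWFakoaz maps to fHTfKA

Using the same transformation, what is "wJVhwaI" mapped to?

Looking at the pairs, the operation is to keep every other character starting from the first (positions 1st, 3rd, 5th, ...), then flip the case of every letter.
Starting from "wJVhwaI": after the first operation, "wVwI"; after the second, "WvWi".
(Check on "ebZnynJDJQnG": → "eZyJJn" → "EzYjjN" ✓)

WvWi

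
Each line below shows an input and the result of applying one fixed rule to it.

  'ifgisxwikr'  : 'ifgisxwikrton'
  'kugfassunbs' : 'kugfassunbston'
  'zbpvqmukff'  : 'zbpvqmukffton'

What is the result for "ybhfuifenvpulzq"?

ybhfuifenvpulzqton

The transformation: append "ton".
Doing the same to "ybhfuifenvpulzq": "ybhfuifenvpulzqton".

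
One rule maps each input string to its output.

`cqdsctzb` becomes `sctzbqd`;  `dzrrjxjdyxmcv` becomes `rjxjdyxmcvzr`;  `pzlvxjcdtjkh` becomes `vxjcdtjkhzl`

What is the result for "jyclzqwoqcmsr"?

Each output is the input with this applied: delete the first character, then move the first 2 characters to the end (rotate left by 2).
"jyclzqwoqcmsr" → "lzqwoqcmsryc".
(Check on "pzlvxjcdtjkh": → "zlvxjcdtjkh" → "vxjcdtjkhzl" ✓)

lzqwoqcmsryc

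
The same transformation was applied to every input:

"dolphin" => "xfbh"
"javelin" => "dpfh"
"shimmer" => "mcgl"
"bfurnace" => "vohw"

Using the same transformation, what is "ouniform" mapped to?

Rule — keep every other character starting from the first (positions 1st, 3rd, 5th, ...), then shift every letter 6 places backward in the alphabet (wrapping around).
Applying both steps to "ouniform": "onfr", then "ihzl".

ihzl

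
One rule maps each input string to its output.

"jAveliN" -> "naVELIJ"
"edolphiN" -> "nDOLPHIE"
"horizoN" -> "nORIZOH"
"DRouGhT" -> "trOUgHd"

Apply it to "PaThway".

YAtHWAp

Rule — swap the first and last characters, then flip the case of every letter.
Starting from "PaThway": after the first operation, "yaThwaP"; after the second, "YAtHWAp".
(Check on "horizoN": → "Norizoh" → "nORIZOH" ✓)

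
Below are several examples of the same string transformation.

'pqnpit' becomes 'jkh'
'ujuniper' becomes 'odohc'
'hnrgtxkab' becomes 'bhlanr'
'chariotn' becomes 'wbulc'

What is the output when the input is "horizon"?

bilc

The pattern: delete the last 3 characters, then shift every letter 6 places backward in the alphabet (wrapping around).
"horizon" → "hori" → "bilc".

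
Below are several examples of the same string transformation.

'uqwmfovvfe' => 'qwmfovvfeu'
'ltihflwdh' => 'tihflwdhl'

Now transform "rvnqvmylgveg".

vnqvmylgvegr

In each case the input is transformed by: move the first character to the end.
On "rvnqvmylgveg" that produces "vnqvmylgvegr".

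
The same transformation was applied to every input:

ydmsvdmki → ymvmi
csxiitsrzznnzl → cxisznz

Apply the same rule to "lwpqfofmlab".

lpfflb

Looking at the pairs, the operation is to keep every other character starting from the first (positions 1st, 3rd, 5th, ...).
"lwpqfofmlab" → "lpfflb".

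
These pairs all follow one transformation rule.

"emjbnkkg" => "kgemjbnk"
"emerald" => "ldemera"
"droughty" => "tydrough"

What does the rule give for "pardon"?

Rule — move the last 2 characters to the front (rotate right by 2).
Doing the same to "pardon": "onpard".

onpard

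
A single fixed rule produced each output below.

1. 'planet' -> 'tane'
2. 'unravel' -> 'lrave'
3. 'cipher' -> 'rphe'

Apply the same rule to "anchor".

rcho

The rule is to delete the first 2 characters, then move the last character to the front.
Starting from "anchor": after the first operation, "chor"; after the second, "rcho".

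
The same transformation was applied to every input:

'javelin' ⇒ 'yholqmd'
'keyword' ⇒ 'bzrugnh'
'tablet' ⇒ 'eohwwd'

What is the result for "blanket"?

Looking at the pairs, the operation is to move the first 2 characters to the end (rotate left by 2), then shift every letter 3 places forward in the alphabet (wrapping around).
On "blanket" that produces "dqnhweo".

dqnhweo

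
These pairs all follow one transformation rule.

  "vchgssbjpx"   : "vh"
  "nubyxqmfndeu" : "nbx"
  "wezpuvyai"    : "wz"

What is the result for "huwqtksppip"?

hwt

The transformation: keep every other character starting from the first (positions 1st, 3rd, 5th, ...), then delete the last 3 characters.
For "huwqtksppip", step one produces "hwtspp"; step two turns that into "hwt".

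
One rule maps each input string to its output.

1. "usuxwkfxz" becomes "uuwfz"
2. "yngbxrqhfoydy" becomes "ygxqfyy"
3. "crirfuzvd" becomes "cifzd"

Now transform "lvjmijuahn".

ljiuh

What's happening: keep every other character starting from the first (positions 1st, 3rd, 5th, ...).
On "lvjmijuahn" that produces "ljiuh".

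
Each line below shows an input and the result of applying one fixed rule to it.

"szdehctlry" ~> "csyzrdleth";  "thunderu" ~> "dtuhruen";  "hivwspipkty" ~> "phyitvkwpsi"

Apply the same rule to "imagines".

iismeang

Each output is the input with this applied: take characters alternately from the front and the back (1st, last, 2nd, 2nd-last, ...), then move the last character to the front.
"imagines" → "iismeang".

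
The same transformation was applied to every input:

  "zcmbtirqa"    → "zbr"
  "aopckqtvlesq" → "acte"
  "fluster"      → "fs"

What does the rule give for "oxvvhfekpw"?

ove

What's happening: move the last 2 characters to the front (rotate right by 2), then keep one character in every 3, starting at position 3 (positions 3rd, 6th, 9th, ...).
On "oxvvhfekpw": the first step gives "pwoxvvhfek", and the second then gives "ove".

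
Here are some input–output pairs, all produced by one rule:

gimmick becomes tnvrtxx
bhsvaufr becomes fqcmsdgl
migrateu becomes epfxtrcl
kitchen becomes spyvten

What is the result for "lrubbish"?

tdswcfmm

Rule — shift every letter 11 places forward in the alphabet (wrapping around), then move the last 3 characters to the front (rotate right by 3).
Starting from "lrubbish": after the first operation, "wcfmmtds"; after the second, "tdswcfmm".
(Check on "gimmick": → "rtxxtnv" → "tnvrtxx" ✓)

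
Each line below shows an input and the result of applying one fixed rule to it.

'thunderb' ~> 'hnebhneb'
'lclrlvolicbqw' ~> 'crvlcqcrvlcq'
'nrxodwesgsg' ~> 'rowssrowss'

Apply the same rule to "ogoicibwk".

The transformation: keep every other character starting from the second (positions 2nd, 4th, 6th, ...), then write the whole string twice.
For "ogoicibwk", step one produces "giiw"; step two turns that into "giiwgiiw".
(Check on "lclrlvolicbqw": → "crvlcq" → "crvlcqcrvlcq" ✓)

giiwgiiw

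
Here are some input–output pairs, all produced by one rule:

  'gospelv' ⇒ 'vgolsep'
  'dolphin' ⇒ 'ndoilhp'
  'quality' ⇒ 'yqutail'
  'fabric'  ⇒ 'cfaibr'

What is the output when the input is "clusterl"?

What's happening: swap the first and last characters, then take characters alternately from the front and the back (1st, last, 2nd, 2nd-last, ...).
"clusterl" → "llusterc" → "lclruest".

lclruest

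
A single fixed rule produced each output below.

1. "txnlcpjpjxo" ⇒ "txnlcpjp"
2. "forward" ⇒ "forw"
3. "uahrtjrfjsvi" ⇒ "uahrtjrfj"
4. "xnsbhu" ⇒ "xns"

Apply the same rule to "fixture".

The rule is to delete the last 3 characters.
Doing the same to "fixture": "fixt".

fixt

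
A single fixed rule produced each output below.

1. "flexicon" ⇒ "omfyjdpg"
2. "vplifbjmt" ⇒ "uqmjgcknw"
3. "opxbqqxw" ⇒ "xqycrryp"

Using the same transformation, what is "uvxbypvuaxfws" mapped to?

twyczqwvbygxv

Looking at the pairs, the operation is to shift every letter 1 place forward in the alphabet (wrapping around), then swap the first and last characters.
On "uvxbypvuaxfws" that produces "twyczqwvbygxv".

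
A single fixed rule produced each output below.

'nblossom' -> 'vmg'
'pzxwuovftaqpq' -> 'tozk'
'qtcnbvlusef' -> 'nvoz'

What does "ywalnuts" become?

Looking at the pairs, the operation is to keep one character in every 3, starting at position 2 (positions 2nd, 5th, 8th, ...), then shift every letter 6 places backward in the alphabet (wrapping around).
For "ywalnuts", step one produces "wns"; step two turns that into "qhm".

qhm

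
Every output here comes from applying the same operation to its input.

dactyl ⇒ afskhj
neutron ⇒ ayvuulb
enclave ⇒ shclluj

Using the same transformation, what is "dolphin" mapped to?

The rule is to shift every letter 7 places forward in the alphabet (wrapping around), then move the first 3 characters to the end (rotate left by 3).
Applying that to "dolphin" gives "wopukvs".

wopukvs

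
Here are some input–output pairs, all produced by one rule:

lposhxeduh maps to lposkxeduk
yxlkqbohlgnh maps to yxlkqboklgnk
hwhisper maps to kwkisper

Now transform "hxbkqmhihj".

Rule — replace every "h" with "k".
On "hxbkqmhihj" that produces "kxbkqmkikj".

kxbkqmkikj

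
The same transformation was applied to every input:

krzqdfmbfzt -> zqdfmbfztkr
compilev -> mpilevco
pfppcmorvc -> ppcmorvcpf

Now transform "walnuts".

lnutswa

The rule is to move the first 2 characters to the end (rotate left by 2).
"walnuts" → "lnutswa".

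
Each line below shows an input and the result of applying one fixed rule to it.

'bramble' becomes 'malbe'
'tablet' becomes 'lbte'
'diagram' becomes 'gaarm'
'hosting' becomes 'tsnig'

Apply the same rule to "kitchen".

In each case the input is transformed by: swap each adjacent pair of characters (1↔2, 3↔4, ...), then delete the first 2 characters.
On "kitchen": the first step gives "ikctehn", and the second then gives "ctehn".

ctehn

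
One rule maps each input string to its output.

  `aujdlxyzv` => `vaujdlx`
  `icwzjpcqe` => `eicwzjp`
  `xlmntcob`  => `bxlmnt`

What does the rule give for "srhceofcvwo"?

osrhceofc

What's happening: move the last character to the front, then delete the last 2 characters.
Applying both steps to "srhceofcvwo": "osrhceofcvw", then "osrhceofc".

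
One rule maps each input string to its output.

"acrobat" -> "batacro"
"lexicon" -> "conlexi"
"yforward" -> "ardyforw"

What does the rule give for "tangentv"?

What's happening: move the last 3 characters to the front (rotate right by 3).
So "tangentv" becomes "ntvtange".

ntvtange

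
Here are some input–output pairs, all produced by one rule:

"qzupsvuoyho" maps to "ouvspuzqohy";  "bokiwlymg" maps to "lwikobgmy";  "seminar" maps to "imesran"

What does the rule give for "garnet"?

ragten

The pattern: reverse the string, then move the first 3 characters to the end (rotate left by 3).
On "garnet" that produces "ragten".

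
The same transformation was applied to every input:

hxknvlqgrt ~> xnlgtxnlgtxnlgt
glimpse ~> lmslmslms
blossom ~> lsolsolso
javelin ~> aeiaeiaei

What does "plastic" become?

The pattern: keep every other character starting from the second (positions 2nd, 4th, 6th, ...), then write the whole string 3 times in a row.
"plastic" → "lsilsilsi".
(Check on "glimpse": → "lms" → "lmslmslms" ✓)

lsilsilsi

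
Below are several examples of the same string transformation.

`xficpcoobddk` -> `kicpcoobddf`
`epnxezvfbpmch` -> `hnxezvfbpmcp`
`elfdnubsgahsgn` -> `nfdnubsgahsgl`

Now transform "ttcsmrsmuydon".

ncsmrsmuydot

Each output is the input with this applied: delete the first character, then swap the first and last characters.
Working it through for "ttcsmrsmuydon": intermediate "tcsmrsmuydon", final "ncsmrsmuydot".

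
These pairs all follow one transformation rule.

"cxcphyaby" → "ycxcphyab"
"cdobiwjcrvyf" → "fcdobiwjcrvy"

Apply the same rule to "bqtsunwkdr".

The rule is to move the last character to the front.
Doing the same to "bqtsunwkdr": "rbqtsunwkd".

rbqtsunwkd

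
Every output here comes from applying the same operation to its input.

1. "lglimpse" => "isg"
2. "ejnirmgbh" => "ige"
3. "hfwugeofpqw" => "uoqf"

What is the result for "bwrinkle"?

In each case the input is transformed by: move the first 2 characters to the end (rotate left by 2), then keep one character in every 3, starting at position 2 (positions 2nd, 5th, 8th, ...).
Working it through for "bwrinkle": intermediate "rinklebw", final "ilw".

ilw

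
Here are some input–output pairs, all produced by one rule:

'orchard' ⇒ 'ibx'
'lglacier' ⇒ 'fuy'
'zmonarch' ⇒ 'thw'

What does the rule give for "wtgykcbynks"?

qsve

Looking at the pairs, the operation is to keep one character in every 3, starting at position 1 (positions 1st, 4th, 7th, ...), then shift every letter 6 places backward in the alphabet (wrapping around).
Starting from "wtgykcbynks": after the first operation, "wybk"; after the second, "qsve".
(Check on "orchard": → "ohd" → "ibx" ✓)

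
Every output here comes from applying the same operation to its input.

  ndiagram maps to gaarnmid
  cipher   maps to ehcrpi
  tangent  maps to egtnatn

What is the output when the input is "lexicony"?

What's happening: move the first 3 characters to the end (rotate left by 3), then swap each adjacent pair of characters (1↔2, 3↔4, ...).
On "lexicony": the first step gives "iconylex", and the second then gives "cinolyxe".

cinolyxe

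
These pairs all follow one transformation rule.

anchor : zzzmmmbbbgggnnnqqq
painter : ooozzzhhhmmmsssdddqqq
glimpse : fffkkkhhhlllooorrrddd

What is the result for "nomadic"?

mmmnnnlllzzzccchhhbbb

Each output is the input with this applied: repeat every character 3 times, then shift every letter 1 place backward in the alphabet (wrapping around).
For "nomadic" the result is "mmmnnnlllzzzccchhhbbb".
(Check on "glimpse": → "gggllliiimmmpppssseee" → "fffkkkhhhlllooorrrddd" ✓)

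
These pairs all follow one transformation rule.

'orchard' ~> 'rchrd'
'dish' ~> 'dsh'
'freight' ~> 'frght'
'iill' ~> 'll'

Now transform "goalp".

glp

Rule — remove every vowel.
So "goalp" becomes "glp".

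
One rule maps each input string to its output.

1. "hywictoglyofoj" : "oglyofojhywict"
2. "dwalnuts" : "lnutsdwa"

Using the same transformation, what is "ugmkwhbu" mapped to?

kwhbuugm

Each output is the input with this applied: swap the front and back halves of the string, then move the last character to the front.
On "ugmkwhbu" that produces "kwhbuugm".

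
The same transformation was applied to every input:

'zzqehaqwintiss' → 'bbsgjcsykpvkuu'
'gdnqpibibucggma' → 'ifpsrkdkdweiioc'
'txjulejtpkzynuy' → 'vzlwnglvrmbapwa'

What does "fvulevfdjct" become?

hxwngxhflev

The rule is to shift every letter 2 places forward in the alphabet (wrapping around).
"fvulevfdjct" → "hxwngxhflev".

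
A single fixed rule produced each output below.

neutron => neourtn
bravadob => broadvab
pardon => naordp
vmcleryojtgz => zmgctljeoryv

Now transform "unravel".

lnervau

Each output is the input with this applied: take characters alternately from the front and the back (1st, last, 2nd, 2nd-last, ...), then move the first character to the end.
On "unravel": the first step gives "ulnerva", and the second then gives "lnervau".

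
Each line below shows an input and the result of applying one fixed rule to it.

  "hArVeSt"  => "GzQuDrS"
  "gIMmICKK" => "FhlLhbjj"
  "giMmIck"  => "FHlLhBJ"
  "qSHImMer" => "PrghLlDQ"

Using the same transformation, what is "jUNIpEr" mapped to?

What's happening: flip the case of every letter, then shift every letter 1 place backward in the alphabet (wrapping around).
Working it through for "jUNIpEr": intermediate "JuniPeR", final "ItmhOdQ".

ItmhOdQ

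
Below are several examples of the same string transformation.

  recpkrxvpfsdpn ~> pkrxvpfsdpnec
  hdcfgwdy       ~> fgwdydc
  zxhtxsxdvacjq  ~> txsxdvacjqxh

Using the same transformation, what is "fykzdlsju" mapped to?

The pattern: delete the first character, then move the first 2 characters to the end (rotate left by 2).
So "fykzdlsju" becomes "zdlsjuyk".
(Check on "hdcfgwdy": → "dcfgwdy" → "fgwdydc" ✓)

zdlsjuyk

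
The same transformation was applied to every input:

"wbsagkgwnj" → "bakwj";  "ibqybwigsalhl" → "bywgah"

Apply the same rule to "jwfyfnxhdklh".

wynhkh

In each case the input is transformed by: keep every other character starting from the second (positions 2nd, 4th, 6th, ...).
"jwfyfnxhdklh" → "wynhkh".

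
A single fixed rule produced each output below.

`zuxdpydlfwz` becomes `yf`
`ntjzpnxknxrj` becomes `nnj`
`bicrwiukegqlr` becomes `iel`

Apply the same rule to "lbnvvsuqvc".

sv

The pattern: delete the first 3 characters, then keep one character in every 3, starting at position 3 (positions 3rd, 6th, 9th, ...).
"lbnvvsuqvc" → "vvsuqvc" → "sv".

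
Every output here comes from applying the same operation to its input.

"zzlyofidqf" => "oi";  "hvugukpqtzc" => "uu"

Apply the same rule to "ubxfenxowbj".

Looking at the pairs, the operation is to keep only the vowels.
Applying that to "ubxfenxowbj" gives "ueo".

ueo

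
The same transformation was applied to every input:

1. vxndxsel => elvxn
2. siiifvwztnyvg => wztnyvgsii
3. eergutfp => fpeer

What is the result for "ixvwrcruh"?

Each output is the input with this applied: move the first 3 characters to the end (rotate left by 3), then delete the first 3 characters.
On "ixvwrcruh": the first step gives "wrcruhixv", and the second then gives "ruhixv".

ruhixv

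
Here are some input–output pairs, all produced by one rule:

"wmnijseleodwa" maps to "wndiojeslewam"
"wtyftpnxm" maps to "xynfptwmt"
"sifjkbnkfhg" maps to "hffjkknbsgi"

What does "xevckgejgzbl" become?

bvzcgkjgexle

In each case the input is transformed by: take characters alternately from the front and the back (1st, last, 2nd, 2nd-last, ...), then move the first 3 characters to the end (rotate left by 3).
Applying both steps to "xevckgejgzbl": "xlebvzcgkjge", then "bvzcgkjgexle".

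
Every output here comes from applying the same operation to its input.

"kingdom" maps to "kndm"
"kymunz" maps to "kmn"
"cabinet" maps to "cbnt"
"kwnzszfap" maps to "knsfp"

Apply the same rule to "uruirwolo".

uuroo

What's happening: keep every other character starting from the first (positions 1st, 3rd, 5th, ...).
"uruirwolo" → "uuroo".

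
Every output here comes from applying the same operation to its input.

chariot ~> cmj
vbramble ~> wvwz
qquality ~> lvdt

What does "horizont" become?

What's happening: shift every letter 5 places backward in the alphabet (wrapping around), then keep every other character starting from the second (positions 2nd, 4th, 6th, ...).
So "horizont" becomes "jdjo".

jdjo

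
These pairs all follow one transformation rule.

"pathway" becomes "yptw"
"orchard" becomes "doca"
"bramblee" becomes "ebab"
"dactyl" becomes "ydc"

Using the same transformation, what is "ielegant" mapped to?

nilg

Each output is the input with this applied: keep every other character starting from the first (positions 1st, 3rd, 5th, ...), then move the last character to the front.
Applying both steps to "ielegant": "ilgn", then "nilg".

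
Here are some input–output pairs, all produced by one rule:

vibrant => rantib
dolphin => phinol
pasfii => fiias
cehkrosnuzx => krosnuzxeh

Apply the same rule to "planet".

netla

The pattern: delete the first character, then move the first 2 characters to the end (rotate left by 2).
For "planet", step one produces "lanet"; step two turns that into "netla".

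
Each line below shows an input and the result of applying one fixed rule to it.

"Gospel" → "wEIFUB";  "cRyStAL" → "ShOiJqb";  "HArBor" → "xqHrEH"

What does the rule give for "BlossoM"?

The transformation: flip the case of every letter, then shift every letter 10 places backward in the alphabet (wrapping around).
Starting from "BlossoM": after the first operation, "bLOSSOm"; after the second, "rBEIIEc".
(Check on "HArBor": → "haRbOR" → "xqHrEH" ✓)

rBEIIEc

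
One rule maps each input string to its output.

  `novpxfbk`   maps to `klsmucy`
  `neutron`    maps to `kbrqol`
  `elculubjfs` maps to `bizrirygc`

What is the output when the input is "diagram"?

afxdox

Each output is the input with this applied: delete the last character, then shift every letter 3 places backward in the alphabet (wrapping around).
For "diagram", step one produces "diagra"; step two turns that into "afxdox".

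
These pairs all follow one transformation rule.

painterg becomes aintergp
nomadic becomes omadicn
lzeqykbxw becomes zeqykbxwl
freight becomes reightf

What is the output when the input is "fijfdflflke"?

ijfdflflkef

The rule is to move the first character to the end.
"fijfdflflke" → "ijfdflflkef".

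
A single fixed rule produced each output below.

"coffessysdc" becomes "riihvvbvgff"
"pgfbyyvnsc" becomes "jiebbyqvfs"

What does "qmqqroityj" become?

ptturlwbmt

In each case the input is transformed by: move the first character to the end, then shift every letter 3 places forward in the alphabet (wrapping around).
"qmqqroityj" → "mqqroityjq" → "ptturlwbmt".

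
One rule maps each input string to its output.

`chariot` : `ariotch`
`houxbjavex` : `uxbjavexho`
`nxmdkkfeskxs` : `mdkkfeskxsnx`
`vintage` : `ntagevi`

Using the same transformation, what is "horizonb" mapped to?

Looking at the pairs, the operation is to move the first 2 characters to the end (rotate left by 2).
On "horizonb" that produces "rizonbho".

rizonbho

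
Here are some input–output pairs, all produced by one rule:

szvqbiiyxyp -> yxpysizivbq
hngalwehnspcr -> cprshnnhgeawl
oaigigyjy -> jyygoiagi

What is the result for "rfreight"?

hgtirefr

Rule — move the last 2 characters to the front (rotate right by 2), then take characters alternately from the front and the back (1st, last, 2nd, 2nd-last, ...).
For "rfreight", step one produces "htrfreig"; step two turns that into "hgtirefr".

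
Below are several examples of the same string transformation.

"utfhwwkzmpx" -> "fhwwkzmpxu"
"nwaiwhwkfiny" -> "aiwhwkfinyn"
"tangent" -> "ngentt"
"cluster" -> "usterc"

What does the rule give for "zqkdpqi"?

kdpqiz

What's happening: move the first 2 characters to the end (rotate left by 2), then delete the last character.
For "zqkdpqi", step one produces "kdpqizq"; step two turns that into "kdpqiz".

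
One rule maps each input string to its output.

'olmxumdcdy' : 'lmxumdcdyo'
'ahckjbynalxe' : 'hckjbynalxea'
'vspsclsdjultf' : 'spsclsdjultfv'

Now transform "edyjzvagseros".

Each output is the input with this applied: move the first character to the end.
For "edyjzvagseros" the result is "dyjzvagserose".

dyjzvagserose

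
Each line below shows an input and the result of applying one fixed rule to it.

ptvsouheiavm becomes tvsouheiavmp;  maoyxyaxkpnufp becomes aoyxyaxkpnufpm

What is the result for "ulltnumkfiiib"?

Each output is the input with this applied: move the first character to the end.
On "ulltnumkfiiib" that produces "lltnumkfiiibu".

lltnumkfiiibu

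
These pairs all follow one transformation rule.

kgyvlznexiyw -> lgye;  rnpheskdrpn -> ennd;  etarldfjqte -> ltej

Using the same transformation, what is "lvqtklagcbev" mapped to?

The transformation: keep one character in every 3, starting at position 2 (positions 2nd, 5th, 8th, ...), then swap each adjacent pair of characters (1↔2, 3↔4, ...).
On "lvqtklagcbev": the first step gives "vkge", and the second then gives "kveg".

kveg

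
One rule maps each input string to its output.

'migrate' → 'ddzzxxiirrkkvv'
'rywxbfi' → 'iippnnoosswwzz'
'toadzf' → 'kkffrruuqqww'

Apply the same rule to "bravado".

What's happening: double every character, then shift every letter 9 places backward in the alphabet (wrapping around).
On "bravado": the first step gives "bbrraavvaaddoo", and the second then gives "ssiirrmmrruuff".

ssiirrmmrruuff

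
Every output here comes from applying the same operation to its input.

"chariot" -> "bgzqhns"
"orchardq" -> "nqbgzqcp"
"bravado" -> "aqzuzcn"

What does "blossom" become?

aknrrnl

In each case the input is transformed by: shift every letter 1 place backward in the alphabet (wrapping around).
"blossom" → "aknrrnl".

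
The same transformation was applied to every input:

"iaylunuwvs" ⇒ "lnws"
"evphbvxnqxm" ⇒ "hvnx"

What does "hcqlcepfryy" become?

lefy

The pattern: keep every other character starting from the second (positions 2nd, 4th, 6th, ...), then delete the first character.
"hcqlcepfryy" → "clefy" → "lefy".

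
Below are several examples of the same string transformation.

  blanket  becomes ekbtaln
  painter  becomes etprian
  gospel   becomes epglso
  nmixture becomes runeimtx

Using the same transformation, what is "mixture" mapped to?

In each case the input is transformed by: move the last 3 characters to the front (rotate right by 3), then swap each adjacent pair of characters (1↔2, 3↔4, ...).
For "mixture", step one produces "uremixt"; step two turns that into "rumexit".

rumexit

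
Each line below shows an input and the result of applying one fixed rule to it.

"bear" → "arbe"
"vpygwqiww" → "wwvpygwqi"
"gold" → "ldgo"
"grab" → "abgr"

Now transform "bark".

The pattern: move the last 2 characters to the front (rotate right by 2).
For "bark" the result is "rkba".

rkba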